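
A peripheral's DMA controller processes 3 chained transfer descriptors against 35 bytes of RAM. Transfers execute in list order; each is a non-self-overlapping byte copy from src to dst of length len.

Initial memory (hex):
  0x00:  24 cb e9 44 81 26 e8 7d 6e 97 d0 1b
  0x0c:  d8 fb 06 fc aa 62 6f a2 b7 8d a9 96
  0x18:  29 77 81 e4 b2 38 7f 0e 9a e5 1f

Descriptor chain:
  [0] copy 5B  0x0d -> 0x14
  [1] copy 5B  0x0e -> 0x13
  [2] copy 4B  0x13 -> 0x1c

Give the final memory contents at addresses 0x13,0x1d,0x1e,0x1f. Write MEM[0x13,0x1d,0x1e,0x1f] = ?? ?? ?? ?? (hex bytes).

MEM[0x13,0x1d,0x1e,0x1f] = 06 fc aa 62

  after D0: wrote 5B at 0x14 = fb06fcaa62
  after D1: wrote 5B at 0x13 = 06fcaa626f
  after D2: wrote 4B at 0x1c = 06fcaa62
query mem[0x13]=0x06, mem[0x1d]=0xfc, mem[0x1e]=0xaa, mem[0x1f]=0x62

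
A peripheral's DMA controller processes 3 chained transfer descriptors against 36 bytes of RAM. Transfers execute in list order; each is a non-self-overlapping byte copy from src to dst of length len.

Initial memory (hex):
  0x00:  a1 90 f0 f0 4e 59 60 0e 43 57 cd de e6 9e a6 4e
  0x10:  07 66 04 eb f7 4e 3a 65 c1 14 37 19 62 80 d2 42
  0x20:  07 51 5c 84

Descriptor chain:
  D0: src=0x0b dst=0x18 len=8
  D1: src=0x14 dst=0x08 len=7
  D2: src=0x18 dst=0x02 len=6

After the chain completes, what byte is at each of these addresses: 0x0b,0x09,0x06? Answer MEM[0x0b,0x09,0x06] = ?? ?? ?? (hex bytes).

[0] 0x0b->0x18 len=8 : de e6 9e a6 4e 07 66 04
[1] 0x14->0x08 len=7 : f7 4e 3a 65 de e6 9e
[2] 0x18->0x02 len=6 : de e6 9e a6 4e 07
query mem[0x0b]=0x65, mem[0x09]=0x4e, mem[0x06]=0x4e

MEM[0x0b,0x09,0x06] = 65 4e 4e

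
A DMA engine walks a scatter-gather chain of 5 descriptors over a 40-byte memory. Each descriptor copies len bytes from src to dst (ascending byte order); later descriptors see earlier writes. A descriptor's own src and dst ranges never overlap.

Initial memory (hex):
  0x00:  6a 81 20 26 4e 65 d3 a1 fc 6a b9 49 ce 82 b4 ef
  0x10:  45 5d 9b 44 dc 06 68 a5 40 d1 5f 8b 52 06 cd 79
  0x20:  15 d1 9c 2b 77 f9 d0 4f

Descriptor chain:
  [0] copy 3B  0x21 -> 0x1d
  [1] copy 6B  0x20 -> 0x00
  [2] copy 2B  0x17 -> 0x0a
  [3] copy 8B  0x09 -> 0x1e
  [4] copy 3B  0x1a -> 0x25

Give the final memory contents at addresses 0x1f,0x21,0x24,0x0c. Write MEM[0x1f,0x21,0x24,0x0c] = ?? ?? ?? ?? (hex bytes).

  after D0: wrote 3B at 0x1d = d19c2b
  after D1: wrote 6B at 0x00 = 15d19c2b77f9
  after D2: wrote 2B at 0x0a = a540
  after D3: wrote 8B at 0x1e = 6aa540ce82b4ef45
  after D4: wrote 3B at 0x25 = 5f8b52
query mem[0x1f]=0xa5, mem[0x21]=0xce, mem[0x24]=0xef, mem[0x0c]=0xce

MEM[0x1f,0x21,0x24,0x0c] = a5 ce ef ce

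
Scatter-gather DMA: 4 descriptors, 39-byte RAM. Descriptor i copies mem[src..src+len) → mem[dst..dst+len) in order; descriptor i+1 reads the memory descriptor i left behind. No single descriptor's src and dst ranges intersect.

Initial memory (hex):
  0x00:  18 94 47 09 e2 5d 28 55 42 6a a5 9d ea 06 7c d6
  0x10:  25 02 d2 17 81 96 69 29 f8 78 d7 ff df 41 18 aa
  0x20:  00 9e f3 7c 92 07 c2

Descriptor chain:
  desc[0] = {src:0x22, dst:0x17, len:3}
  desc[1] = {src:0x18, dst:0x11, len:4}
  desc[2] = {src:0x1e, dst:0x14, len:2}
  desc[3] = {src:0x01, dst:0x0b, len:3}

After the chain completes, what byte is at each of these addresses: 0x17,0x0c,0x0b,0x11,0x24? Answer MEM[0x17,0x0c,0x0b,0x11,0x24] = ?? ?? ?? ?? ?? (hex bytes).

D0: mem[0x17..0x19] <- [f3 7c 92]
D1: mem[0x11..0x14] <- [7c 92 d7 ff]
D2: mem[0x14..0x15] <- [18 aa]
D3: mem[0x0b..0x0d] <- [94 47 09]
query mem[0x17]=0xf3, mem[0x0c]=0x47, mem[0x0b]=0x94, mem[0x11]=0x7c, mem[0x24]=0x92

MEM[0x17,0x0c,0x0b,0x11,0x24] = f3 47 94 7c 92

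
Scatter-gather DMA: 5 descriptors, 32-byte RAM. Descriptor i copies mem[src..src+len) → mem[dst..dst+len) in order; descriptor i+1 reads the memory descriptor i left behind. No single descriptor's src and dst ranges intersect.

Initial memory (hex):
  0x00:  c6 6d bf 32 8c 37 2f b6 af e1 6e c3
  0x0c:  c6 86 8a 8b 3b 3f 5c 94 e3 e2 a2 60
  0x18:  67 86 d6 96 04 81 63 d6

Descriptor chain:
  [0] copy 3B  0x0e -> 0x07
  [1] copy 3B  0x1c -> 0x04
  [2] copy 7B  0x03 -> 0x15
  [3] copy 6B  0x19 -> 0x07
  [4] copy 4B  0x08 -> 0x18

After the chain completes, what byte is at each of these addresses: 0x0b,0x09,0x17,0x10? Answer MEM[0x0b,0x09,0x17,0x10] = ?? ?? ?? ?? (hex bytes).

MEM[0x0b,0x09,0x17,0x10] = 81 3b 81 3b

#0 dst[0x07+3] := {0x8a,0x8b,0x3b}
#1 dst[0x04+3] := {0x04,0x81,0x63}
#2 dst[0x15+7] := {0x32,0x04,0x81,0x63,0x8a,0x8b,0x3b}
#3 dst[0x07+6] := {0x8a,0x8b,0x3b,0x04,0x81,0x63}
#4 dst[0x18+4] := {0x8b,0x3b,0x04,0x81}
query mem[0x0b]=0x81, mem[0x09]=0x3b, mem[0x17]=0x81, mem[0x10]=0x3b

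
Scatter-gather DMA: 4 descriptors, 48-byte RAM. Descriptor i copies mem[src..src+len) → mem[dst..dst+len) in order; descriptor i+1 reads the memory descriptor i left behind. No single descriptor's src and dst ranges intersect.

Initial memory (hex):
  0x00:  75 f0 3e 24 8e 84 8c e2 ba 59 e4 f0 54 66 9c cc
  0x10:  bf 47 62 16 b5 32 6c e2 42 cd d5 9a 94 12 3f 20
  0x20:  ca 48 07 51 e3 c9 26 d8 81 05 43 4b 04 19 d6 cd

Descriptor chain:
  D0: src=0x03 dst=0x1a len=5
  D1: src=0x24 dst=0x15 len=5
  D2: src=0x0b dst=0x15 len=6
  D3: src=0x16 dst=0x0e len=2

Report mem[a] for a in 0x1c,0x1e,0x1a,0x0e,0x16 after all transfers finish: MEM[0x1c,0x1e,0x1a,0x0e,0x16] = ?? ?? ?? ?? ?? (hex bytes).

  after D0: wrote 5B at 0x1a = 248e848ce2
  after D1: wrote 5B at 0x15 = e3c926d881
  after D2: wrote 6B at 0x15 = f054669cccbf
  after D3: wrote 2B at 0x0e = 5466
query mem[0x1c]=0x84, mem[0x1e]=0xe2, mem[0x1a]=0xbf, mem[0x0e]=0x54, mem[0x16]=0x54

MEM[0x1c,0x1e,0x1a,0x0e,0x16] = 84 e2 bf 54 54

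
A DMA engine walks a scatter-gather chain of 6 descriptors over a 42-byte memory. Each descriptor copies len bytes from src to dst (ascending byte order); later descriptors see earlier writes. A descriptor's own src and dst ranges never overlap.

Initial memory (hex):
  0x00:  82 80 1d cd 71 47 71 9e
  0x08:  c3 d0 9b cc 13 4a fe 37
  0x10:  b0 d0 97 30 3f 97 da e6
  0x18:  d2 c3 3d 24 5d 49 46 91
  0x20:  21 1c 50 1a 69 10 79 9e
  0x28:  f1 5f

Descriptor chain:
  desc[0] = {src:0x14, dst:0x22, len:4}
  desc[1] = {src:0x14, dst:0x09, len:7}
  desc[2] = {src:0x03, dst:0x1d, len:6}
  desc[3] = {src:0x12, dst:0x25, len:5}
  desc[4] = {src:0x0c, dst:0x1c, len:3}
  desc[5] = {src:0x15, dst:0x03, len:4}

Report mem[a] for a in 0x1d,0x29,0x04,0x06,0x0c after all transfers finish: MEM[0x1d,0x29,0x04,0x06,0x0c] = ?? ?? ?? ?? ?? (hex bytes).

D0: mem[0x22..0x25] <- [3f 97 da e6]
D1: mem[0x09..0x0f] <- [3f 97 da e6 d2 c3 3d]
D2: mem[0x1d..0x22] <- [cd 71 47 71 9e c3]
D3: mem[0x25..0x29] <- [97 30 3f 97 da]
D4: mem[0x1c..0x1e] <- [e6 d2 c3]
D5: mem[0x03..0x06] <- [97 da e6 d2]
query mem[0x1d]=0xd2, mem[0x29]=0xda, mem[0x04]=0xda, mem[0x06]=0xd2, mem[0x0c]=0xe6

MEM[0x1d,0x29,0x04,0x06,0x0c] = d2 da da d2 e6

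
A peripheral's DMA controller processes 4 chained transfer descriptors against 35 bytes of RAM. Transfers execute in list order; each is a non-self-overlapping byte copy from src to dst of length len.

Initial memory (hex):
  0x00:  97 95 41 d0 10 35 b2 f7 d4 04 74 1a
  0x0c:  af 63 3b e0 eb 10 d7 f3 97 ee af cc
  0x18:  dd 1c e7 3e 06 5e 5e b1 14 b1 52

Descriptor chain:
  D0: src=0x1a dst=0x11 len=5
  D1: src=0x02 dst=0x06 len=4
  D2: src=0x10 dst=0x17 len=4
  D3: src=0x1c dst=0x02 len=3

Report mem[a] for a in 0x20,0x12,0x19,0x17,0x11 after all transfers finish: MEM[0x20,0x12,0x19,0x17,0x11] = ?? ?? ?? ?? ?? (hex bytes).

MEM[0x20,0x12,0x19,0x17,0x11] = 14 3e 3e eb e7

[0] 0x1a->0x11 len=5 : e7 3e 06 5e 5e
[1] 0x02->0x06 len=4 : 41 d0 10 35
[2] 0x10->0x17 len=4 : eb e7 3e 06
[3] 0x1c->0x02 len=3 : 06 5e 5e
query mem[0x20]=0x14, mem[0x12]=0x3e, mem[0x19]=0x3e, mem[0x17]=0xeb, mem[0x11]=0xe7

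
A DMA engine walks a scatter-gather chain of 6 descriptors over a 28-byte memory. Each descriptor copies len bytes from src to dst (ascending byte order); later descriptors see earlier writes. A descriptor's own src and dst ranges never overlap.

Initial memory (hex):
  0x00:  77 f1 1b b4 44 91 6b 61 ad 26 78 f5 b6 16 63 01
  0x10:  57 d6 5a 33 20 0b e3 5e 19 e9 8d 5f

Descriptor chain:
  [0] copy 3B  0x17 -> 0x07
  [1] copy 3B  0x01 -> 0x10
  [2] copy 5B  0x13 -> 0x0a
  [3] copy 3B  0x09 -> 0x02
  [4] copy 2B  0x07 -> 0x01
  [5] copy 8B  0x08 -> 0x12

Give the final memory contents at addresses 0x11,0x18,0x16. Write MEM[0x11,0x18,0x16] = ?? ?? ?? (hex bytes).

MEM[0x11,0x18,0x16] = 1b 5e 0b

  after D0: wrote 3B at 0x07 = 5e19e9
  after D1: wrote 3B at 0x10 = f11bb4
  after D2: wrote 5B at 0x0a = 33200be35e
  after D3: wrote 3B at 0x02 = e93320
  after D4: wrote 2B at 0x01 = 5e19
  after D5: wrote 8B at 0x12 = 19e933200be35e01
query mem[0x11]=0x1b, mem[0x18]=0x5e, mem[0x16]=0x0b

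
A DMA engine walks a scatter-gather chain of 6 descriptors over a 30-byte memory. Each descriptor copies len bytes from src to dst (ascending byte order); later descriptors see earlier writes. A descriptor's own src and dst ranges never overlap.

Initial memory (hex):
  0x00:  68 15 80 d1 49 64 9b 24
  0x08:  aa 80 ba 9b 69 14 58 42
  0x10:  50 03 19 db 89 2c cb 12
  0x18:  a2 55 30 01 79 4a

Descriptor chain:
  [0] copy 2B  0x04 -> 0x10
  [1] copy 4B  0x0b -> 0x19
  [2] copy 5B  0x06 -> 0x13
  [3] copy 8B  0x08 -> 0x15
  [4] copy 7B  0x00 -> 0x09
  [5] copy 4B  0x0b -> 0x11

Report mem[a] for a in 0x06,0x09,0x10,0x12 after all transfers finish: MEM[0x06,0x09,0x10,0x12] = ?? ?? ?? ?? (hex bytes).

MEM[0x06,0x09,0x10,0x12] = 9b 68 49 d1

D0: mem[0x10..0x11] <- [49 64]
D1: mem[0x19..0x1c] <- [9b 69 14 58]
D2: mem[0x13..0x17] <- [9b 24 aa 80 ba]
D3: mem[0x15..0x1c] <- [aa 80 ba 9b 69 14 58 42]
D4: mem[0x09..0x0f] <- [68 15 80 d1 49 64 9b]
D5: mem[0x11..0x14] <- [80 d1 49 64]
query mem[0x06]=0x9b, mem[0x09]=0x68, mem[0x10]=0x49, mem[0x12]=0xd1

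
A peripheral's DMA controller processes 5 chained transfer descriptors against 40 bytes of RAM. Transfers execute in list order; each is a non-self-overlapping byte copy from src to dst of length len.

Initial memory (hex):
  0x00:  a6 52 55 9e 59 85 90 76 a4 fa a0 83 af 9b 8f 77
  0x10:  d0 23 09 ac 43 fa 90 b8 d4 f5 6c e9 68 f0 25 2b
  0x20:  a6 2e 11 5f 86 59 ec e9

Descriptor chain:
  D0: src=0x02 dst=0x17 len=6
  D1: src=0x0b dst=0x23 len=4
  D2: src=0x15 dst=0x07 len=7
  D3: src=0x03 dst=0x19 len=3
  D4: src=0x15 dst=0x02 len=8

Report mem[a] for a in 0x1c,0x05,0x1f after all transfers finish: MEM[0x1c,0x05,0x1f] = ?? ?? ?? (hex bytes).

#0 dst[0x17+6] := {0x55,0x9e,0x59,0x85,0x90,0x76}
#1 dst[0x23+4] := {0x83,0xaf,0x9b,0x8f}
#2 dst[0x07+7] := {0xfa,0x90,0x55,0x9e,0x59,0x85,0x90}
#3 dst[0x19+3] := {0x9e,0x59,0x85}
#4 dst[0x02+8] := {0xfa,0x90,0x55,0x9e,0x9e,0x59,0x85,0x76}
query mem[0x1c]=0x76, mem[0x05]=0x9e, mem[0x1f]=0x2b

MEM[0x1c,0x05,0x1f] = 76 9e 2b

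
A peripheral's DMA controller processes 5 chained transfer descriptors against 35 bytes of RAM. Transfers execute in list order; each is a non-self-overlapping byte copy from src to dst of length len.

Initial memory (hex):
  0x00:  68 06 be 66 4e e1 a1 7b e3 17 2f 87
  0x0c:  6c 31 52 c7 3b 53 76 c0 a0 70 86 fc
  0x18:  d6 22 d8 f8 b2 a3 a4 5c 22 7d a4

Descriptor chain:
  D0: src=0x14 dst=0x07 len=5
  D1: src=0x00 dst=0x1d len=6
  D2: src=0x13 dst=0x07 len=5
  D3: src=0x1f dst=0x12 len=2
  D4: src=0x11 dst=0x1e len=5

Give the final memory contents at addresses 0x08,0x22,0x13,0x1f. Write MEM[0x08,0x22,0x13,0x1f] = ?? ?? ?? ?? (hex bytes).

MEM[0x08,0x22,0x13,0x1f] = a0 70 66 be

#0 dst[0x07+5] := {0xa0,0x70,0x86,0xfc,0xd6}
#1 dst[0x1d+6] := {0x68,0x06,0xbe,0x66,0x4e,0xe1}
#2 dst[0x07+5] := {0xc0,0xa0,0x70,0x86,0xfc}
#3 dst[0x12+2] := {0xbe,0x66}
#4 dst[0x1e+5] := {0x53,0xbe,0x66,0xa0,0x70}
query mem[0x08]=0xa0, mem[0x22]=0x70, mem[0x13]=0x66, mem[0x1f]=0xbe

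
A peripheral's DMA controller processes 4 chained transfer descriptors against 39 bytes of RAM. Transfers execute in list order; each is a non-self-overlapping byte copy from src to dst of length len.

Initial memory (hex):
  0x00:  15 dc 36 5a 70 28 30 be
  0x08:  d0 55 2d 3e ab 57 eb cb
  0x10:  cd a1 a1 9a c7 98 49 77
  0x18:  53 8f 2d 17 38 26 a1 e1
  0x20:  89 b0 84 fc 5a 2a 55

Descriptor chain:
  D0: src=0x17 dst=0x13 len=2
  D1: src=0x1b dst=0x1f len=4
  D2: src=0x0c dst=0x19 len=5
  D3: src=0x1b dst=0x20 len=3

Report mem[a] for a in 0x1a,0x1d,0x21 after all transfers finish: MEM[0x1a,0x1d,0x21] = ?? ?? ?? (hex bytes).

#0 dst[0x13+2] := {0x77,0x53}
#1 dst[0x1f+4] := {0x17,0x38,0x26,0xa1}
#2 dst[0x19+5] := {0xab,0x57,0xeb,0xcb,0xcd}
#3 dst[0x20+3] := {0xeb,0xcb,0xcd}
query mem[0x1a]=0x57, mem[0x1d]=0xcd, mem[0x21]=0xcb

MEM[0x1a,0x1d,0x21] = 57 cd cb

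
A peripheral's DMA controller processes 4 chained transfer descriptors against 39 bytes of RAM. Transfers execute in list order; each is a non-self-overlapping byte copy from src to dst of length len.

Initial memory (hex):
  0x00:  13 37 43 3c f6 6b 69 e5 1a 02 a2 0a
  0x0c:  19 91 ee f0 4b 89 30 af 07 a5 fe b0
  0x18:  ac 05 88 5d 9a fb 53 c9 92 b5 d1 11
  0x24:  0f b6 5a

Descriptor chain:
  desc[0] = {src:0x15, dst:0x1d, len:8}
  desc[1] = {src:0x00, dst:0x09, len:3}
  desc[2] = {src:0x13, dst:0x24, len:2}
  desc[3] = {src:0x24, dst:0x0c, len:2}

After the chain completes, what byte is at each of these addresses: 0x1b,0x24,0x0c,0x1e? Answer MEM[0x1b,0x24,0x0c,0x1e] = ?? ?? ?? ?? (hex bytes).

  after D0: wrote 8B at 0x1d = a5feb0ac05885d9a
  after D1: wrote 3B at 0x09 = 133743
  after D2: wrote 2B at 0x24 = af07
  after D3: wrote 2B at 0x0c = af07
query mem[0x1b]=0x5d, mem[0x24]=0xaf, mem[0x0c]=0xaf, mem[0x1e]=0xfe

MEM[0x1b,0x24,0x0c,0x1e] = 5d af af fe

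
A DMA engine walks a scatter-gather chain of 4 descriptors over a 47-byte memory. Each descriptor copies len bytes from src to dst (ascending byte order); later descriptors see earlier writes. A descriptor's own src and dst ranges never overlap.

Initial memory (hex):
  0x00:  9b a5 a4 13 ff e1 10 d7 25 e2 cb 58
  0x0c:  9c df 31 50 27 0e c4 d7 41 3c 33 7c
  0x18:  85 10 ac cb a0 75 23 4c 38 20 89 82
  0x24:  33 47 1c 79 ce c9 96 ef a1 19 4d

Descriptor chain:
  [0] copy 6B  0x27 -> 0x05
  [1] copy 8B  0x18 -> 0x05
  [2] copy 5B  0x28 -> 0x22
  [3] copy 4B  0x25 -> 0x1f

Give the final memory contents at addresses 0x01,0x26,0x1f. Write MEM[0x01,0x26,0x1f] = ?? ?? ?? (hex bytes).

MEM[0x01,0x26,0x1f] = a5 a1 ef

[0] 0x27->0x05 len=6 : 79 ce c9 96 ef a1
[1] 0x18->0x05 len=8 : 85 10 ac cb a0 75 23 4c
[2] 0x28->0x22 len=5 : ce c9 96 ef a1
[3] 0x25->0x1f len=4 : ef a1 79 ce
query mem[0x01]=0xa5, mem[0x26]=0xa1, mem[0x1f]=0xef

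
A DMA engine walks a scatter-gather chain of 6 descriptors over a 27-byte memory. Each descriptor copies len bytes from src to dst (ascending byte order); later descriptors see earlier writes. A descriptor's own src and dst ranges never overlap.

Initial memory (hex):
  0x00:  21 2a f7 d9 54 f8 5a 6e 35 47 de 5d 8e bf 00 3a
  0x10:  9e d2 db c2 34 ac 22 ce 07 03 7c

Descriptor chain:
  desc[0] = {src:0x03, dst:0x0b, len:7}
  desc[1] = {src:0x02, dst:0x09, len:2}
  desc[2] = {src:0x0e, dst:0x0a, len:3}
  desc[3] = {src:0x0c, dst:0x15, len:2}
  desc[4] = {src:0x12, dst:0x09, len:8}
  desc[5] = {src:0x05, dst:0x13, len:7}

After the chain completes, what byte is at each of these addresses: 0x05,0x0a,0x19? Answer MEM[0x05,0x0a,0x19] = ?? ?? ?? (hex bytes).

[0] 0x03->0x0b len=7 : d9 54 f8 5a 6e 35 47
[1] 0x02->0x09 len=2 : f7 d9
[2] 0x0e->0x0a len=3 : 5a 6e 35
[3] 0x0c->0x15 len=2 : 35 f8
[4] 0x12->0x09 len=8 : db c2 34 35 f8 ce 07 03
[5] 0x05->0x13 len=7 : f8 5a 6e 35 db c2 34
query mem[0x05]=0xf8, mem[0x0a]=0xc2, mem[0x19]=0x34

MEM[0x05,0x0a,0x19] = f8 c2 34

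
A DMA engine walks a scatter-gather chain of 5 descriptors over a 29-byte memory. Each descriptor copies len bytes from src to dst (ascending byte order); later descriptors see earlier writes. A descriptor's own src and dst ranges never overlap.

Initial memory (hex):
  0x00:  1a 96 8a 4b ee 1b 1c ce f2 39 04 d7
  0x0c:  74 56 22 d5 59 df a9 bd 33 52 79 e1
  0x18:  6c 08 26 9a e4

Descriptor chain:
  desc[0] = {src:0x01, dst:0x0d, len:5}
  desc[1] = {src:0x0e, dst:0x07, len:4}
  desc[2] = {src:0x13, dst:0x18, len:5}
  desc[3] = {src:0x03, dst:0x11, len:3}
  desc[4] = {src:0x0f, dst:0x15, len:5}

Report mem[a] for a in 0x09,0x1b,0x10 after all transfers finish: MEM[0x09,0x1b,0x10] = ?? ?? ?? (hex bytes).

D0: mem[0x0d..0x11] <- [96 8a 4b ee 1b]
D1: mem[0x07..0x0a] <- [8a 4b ee 1b]
D2: mem[0x18..0x1c] <- [bd 33 52 79 e1]
D3: mem[0x11..0x13] <- [4b ee 1b]
D4: mem[0x15..0x19] <- [4b ee 4b ee 1b]
query mem[0x09]=0xee, mem[0x1b]=0x79, mem[0x10]=0xee

MEM[0x09,0x1b,0x10] = ee 79 ee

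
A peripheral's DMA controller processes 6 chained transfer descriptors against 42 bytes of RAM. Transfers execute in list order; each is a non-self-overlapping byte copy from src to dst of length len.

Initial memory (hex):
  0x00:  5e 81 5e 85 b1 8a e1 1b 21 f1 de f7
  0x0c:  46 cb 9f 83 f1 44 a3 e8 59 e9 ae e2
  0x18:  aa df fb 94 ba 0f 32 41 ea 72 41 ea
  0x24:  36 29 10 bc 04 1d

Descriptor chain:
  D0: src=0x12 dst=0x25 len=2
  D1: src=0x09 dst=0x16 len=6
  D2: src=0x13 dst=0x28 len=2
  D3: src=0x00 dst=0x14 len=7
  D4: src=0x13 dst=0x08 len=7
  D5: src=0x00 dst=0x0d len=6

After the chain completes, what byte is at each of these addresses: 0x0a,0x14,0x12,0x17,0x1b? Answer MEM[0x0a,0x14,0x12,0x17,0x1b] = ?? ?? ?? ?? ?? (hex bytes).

[0] 0x12->0x25 len=2 : a3 e8
[1] 0x09->0x16 len=6 : f1 de f7 46 cb 9f
[2] 0x13->0x28 len=2 : e8 59
[3] 0x00->0x14 len=7 : 5e 81 5e 85 b1 8a e1
[4] 0x13->0x08 len=7 : e8 5e 81 5e 85 b1 8a
[5] 0x00->0x0d len=6 : 5e 81 5e 85 b1 8a
query mem[0x0a]=0x81, mem[0x14]=0x5e, mem[0x12]=0x8a, mem[0x17]=0x85, mem[0x1b]=0x9f

MEM[0x0a,0x14,0x12,0x17,0x1b] = 81 5e 8a 85 9f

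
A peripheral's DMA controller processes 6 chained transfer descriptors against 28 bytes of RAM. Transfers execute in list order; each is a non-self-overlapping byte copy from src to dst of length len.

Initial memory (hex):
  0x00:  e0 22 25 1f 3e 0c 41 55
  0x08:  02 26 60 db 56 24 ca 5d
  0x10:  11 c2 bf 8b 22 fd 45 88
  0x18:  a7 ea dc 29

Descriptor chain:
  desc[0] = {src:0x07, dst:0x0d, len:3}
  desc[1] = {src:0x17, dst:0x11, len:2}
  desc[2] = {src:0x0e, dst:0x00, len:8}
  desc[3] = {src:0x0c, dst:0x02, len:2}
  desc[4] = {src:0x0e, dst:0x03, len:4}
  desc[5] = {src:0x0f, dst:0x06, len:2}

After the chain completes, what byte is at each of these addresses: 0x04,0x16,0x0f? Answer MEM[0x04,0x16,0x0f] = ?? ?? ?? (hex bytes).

MEM[0x04,0x16,0x0f] = 26 45 26

  after D0: wrote 3B at 0x0d = 550226
  after D1: wrote 2B at 0x11 = 88a7
  after D2: wrote 8B at 0x00 = 02261188a78b22fd
  after D3: wrote 2B at 0x02 = 5655
  after D4: wrote 4B at 0x03 = 02261188
  after D5: wrote 2B at 0x06 = 2611
query mem[0x04]=0x26, mem[0x16]=0x45, mem[0x0f]=0x26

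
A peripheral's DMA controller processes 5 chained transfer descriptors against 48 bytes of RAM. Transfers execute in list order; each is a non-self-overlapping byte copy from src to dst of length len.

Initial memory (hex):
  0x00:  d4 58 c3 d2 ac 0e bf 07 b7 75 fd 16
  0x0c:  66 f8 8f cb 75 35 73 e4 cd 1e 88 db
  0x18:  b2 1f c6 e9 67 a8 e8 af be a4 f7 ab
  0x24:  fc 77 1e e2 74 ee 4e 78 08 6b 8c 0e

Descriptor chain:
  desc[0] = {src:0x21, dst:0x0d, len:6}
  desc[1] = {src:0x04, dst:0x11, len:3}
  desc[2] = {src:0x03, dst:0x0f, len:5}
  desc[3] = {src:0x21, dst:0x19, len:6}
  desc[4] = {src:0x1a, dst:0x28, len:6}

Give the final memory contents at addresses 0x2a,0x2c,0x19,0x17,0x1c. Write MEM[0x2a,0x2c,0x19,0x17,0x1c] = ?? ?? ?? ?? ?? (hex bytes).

D0: mem[0x0d..0x12] <- [a4 f7 ab fc 77 1e]
D1: mem[0x11..0x13] <- [ac 0e bf]
D2: mem[0x0f..0x13] <- [d2 ac 0e bf 07]
D3: mem[0x19..0x1e] <- [a4 f7 ab fc 77 1e]
D4: mem[0x28..0x2d] <- [f7 ab fc 77 1e af]
query mem[0x2a]=0xfc, mem[0x2c]=0x1e, mem[0x19]=0xa4, mem[0x17]=0xdb, mem[0x1c]=0xfc

MEM[0x2a,0x2c,0x19,0x17,0x1c] = fc 1e a4 db fc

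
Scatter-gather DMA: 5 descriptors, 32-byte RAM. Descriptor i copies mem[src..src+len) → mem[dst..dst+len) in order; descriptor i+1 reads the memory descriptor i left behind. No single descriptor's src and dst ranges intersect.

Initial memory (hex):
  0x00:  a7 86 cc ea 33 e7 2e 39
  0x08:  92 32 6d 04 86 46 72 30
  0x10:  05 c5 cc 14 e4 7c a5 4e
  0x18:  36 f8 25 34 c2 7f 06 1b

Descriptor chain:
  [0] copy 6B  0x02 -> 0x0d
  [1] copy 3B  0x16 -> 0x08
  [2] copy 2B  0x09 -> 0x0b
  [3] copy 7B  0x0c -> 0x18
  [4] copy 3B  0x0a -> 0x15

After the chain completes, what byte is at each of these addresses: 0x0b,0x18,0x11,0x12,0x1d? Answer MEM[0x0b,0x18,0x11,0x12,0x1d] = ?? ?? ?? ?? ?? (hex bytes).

  after D0: wrote 6B at 0x0d = ccea33e72e39
  after D1: wrote 3B at 0x08 = a54e36
  after D2: wrote 2B at 0x0b = 4e36
  after D3: wrote 7B at 0x18 = 36ccea33e72e39
  after D4: wrote 3B at 0x15 = 364e36
query mem[0x0b]=0x4e, mem[0x18]=0x36, mem[0x11]=0x2e, mem[0x12]=0x39, mem[0x1d]=0x2e

MEM[0x0b,0x18,0x11,0x12,0x1d] = 4e 36 2e 39 2e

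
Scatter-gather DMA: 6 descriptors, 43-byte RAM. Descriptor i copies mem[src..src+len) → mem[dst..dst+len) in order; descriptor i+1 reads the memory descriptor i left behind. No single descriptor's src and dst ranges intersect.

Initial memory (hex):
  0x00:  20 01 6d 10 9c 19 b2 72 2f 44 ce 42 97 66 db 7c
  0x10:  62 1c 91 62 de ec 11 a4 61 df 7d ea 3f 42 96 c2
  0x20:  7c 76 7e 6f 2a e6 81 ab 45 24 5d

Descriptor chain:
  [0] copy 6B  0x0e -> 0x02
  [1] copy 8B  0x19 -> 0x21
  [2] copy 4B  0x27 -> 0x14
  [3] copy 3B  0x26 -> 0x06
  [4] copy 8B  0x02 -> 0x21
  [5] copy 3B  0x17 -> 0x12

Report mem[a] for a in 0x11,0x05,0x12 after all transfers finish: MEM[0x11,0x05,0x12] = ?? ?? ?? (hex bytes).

MEM[0x11,0x05,0x12] = 1c 1c 5d

#0 dst[0x02+6] := {0xdb,0x7c,0x62,0x1c,0x91,0x62}
#1 dst[0x21+8] := {0xdf,0x7d,0xea,0x3f,0x42,0x96,0xc2,0x7c}
#2 dst[0x14+4] := {0xc2,0x7c,0x24,0x5d}
#3 dst[0x06+3] := {0x96,0xc2,0x7c}
#4 dst[0x21+8] := {0xdb,0x7c,0x62,0x1c,0x96,0xc2,0x7c,0x44}
#5 dst[0x12+3] := {0x5d,0x61,0xdf}
query mem[0x11]=0x1c, mem[0x05]=0x1c, mem[0x12]=0x5d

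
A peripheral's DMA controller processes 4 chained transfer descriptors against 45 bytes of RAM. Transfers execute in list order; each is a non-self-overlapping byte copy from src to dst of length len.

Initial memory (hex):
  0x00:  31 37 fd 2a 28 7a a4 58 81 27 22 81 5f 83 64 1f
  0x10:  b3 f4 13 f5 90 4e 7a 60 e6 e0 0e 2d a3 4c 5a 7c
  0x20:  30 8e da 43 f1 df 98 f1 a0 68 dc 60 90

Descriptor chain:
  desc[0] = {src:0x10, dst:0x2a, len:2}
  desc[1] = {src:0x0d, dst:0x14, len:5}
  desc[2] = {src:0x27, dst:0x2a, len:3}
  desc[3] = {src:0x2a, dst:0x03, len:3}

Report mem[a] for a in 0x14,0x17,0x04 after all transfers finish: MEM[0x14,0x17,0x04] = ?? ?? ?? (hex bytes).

MEM[0x14,0x17,0x04] = 83 b3 a0

[0] 0x10->0x2a len=2 : b3 f4
[1] 0x0d->0x14 len=5 : 83 64 1f b3 f4
[2] 0x27->0x2a len=3 : f1 a0 68
[3] 0x2a->0x03 len=3 : f1 a0 68
query mem[0x14]=0x83, mem[0x17]=0xb3, mem[0x04]=0xa0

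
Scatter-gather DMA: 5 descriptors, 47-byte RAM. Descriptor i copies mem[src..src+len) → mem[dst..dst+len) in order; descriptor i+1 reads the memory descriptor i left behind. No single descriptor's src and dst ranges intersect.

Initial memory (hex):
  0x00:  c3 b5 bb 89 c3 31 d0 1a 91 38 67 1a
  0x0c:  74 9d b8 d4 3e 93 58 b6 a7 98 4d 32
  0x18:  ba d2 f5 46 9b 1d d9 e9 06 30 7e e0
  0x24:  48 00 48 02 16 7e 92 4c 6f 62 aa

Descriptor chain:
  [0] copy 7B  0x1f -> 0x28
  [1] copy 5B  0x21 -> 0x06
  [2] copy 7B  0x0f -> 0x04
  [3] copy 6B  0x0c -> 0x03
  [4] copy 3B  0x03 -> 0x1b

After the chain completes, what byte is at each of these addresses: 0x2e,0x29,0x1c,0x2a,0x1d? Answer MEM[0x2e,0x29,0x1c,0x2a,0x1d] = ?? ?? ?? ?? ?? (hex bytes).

MEM[0x2e,0x29,0x1c,0x2a,0x1d] = 00 06 9d 30 b8

  after D0: wrote 7B at 0x28 = e906307ee04800
  after D1: wrote 5B at 0x06 = 307ee04800
  after D2: wrote 7B at 0x04 = d43e9358b6a798
  after D3: wrote 6B at 0x03 = 749db8d43e93
  after D4: wrote 3B at 0x1b = 749db8
query mem[0x2e]=0x00, mem[0x29]=0x06, mem[0x1c]=0x9d, mem[0x2a]=0x30, mem[0x1d]=0xb8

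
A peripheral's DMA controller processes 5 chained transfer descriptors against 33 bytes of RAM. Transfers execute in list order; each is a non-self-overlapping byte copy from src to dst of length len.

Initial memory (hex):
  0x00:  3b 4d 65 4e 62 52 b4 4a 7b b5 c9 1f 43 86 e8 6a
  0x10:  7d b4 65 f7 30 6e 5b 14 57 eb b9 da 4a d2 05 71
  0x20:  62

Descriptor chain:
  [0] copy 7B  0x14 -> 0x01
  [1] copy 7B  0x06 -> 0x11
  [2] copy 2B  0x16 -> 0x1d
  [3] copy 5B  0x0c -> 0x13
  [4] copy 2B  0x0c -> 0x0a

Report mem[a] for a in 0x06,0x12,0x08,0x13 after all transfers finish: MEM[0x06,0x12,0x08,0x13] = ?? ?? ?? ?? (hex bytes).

D0: mem[0x01..0x07] <- [30 6e 5b 14 57 eb b9]
D1: mem[0x11..0x17] <- [eb b9 7b b5 c9 1f 43]
D2: mem[0x1d..0x1e] <- [1f 43]
D3: mem[0x13..0x17] <- [43 86 e8 6a 7d]
D4: mem[0x0a..0x0b] <- [43 86]
query mem[0x06]=0xeb, mem[0x12]=0xb9, mem[0x08]=0x7b, mem[0x13]=0x43

MEM[0x06,0x12,0x08,0x13] = eb b9 7b 43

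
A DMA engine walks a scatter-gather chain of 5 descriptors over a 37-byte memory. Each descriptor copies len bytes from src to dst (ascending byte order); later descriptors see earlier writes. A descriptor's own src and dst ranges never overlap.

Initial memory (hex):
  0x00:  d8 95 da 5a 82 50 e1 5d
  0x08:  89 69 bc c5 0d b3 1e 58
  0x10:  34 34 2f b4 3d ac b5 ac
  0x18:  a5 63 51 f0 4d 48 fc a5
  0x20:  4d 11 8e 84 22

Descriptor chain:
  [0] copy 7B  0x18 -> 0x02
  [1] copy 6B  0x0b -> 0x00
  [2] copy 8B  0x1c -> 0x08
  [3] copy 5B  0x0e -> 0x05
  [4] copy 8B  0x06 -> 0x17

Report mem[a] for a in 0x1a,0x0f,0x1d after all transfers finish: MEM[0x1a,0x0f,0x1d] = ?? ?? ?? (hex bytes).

#0 dst[0x02+7] := {0xa5,0x63,0x51,0xf0,0x4d,0x48,0xfc}
#1 dst[0x00+6] := {0xc5,0x0d,0xb3,0x1e,0x58,0x34}
#2 dst[0x08+8] := {0x4d,0x48,0xfc,0xa5,0x4d,0x11,0x8e,0x84}
#3 dst[0x05+5] := {0x8e,0x84,0x34,0x34,0x2f}
#4 dst[0x17+8] := {0x84,0x34,0x34,0x2f,0xfc,0xa5,0x4d,0x11}
query mem[0x1a]=0x2f, mem[0x0f]=0x84, mem[0x1d]=0x4d

MEM[0x1a,0x0f,0x1d] = 2f 84 4d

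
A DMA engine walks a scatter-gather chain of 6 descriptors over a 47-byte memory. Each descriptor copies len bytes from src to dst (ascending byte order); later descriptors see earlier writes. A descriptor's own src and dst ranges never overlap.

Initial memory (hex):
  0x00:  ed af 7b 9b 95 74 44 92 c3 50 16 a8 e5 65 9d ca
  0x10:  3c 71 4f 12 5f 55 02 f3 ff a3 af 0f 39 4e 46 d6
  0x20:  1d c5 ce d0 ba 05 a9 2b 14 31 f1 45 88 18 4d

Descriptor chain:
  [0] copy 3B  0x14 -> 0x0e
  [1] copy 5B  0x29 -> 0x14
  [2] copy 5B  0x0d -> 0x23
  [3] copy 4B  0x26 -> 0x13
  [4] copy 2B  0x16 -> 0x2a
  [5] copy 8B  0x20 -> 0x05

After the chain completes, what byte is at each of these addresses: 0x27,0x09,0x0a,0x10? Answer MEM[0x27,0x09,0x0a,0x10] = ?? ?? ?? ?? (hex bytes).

  after D0: wrote 3B at 0x0e = 5f5502
  after D1: wrote 5B at 0x14 = 31f1458818
  after D2: wrote 5B at 0x23 = 655f550271
  after D3: wrote 4B at 0x13 = 02711431
  after D4: wrote 2B at 0x2a = 3188
  after D5: wrote 8B at 0x05 = 1dc5ce655f550271
query mem[0x27]=0x71, mem[0x09]=0x5f, mem[0x0a]=0x55, mem[0x10]=0x02

MEM[0x27,0x09,0x0a,0x10] = 71 5f 55 02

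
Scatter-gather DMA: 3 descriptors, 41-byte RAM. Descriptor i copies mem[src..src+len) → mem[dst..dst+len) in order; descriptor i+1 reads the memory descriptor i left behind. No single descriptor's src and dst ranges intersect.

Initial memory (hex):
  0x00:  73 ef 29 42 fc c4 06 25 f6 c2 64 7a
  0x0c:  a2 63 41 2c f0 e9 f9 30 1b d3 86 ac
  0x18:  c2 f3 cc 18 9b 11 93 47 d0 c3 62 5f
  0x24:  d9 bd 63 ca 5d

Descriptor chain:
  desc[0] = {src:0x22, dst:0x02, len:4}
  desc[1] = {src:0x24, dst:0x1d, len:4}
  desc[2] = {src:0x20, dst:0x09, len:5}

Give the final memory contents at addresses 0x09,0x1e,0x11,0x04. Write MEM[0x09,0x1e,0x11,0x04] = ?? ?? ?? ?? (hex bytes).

  after D0: wrote 4B at 0x02 = 625fd9bd
  after D1: wrote 4B at 0x1d = d9bd63ca
  after D2: wrote 5B at 0x09 = cac3625fd9
query mem[0x09]=0xca, mem[0x1e]=0xbd, mem[0x11]=0xe9, mem[0x04]=0xd9

MEM[0x09,0x1e,0x11,0x04] = ca bd e9 d9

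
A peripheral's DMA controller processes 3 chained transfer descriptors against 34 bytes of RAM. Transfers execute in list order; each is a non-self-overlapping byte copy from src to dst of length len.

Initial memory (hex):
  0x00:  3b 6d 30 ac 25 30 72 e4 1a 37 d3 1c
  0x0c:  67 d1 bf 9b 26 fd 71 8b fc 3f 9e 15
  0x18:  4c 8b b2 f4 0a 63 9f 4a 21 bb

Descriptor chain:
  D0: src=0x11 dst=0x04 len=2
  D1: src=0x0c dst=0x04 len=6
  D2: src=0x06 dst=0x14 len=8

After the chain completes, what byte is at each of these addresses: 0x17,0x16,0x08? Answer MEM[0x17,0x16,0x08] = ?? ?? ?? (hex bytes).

#0 dst[0x04+2] := {0xfd,0x71}
#1 dst[0x04+6] := {0x67,0xd1,0xbf,0x9b,0x26,0xfd}
#2 dst[0x14+8] := {0xbf,0x9b,0x26,0xfd,0xd3,0x1c,0x67,0xd1}
query mem[0x17]=0xfd, mem[0x16]=0x26, mem[0x08]=0x26

MEM[0x17,0x16,0x08] = fd 26 26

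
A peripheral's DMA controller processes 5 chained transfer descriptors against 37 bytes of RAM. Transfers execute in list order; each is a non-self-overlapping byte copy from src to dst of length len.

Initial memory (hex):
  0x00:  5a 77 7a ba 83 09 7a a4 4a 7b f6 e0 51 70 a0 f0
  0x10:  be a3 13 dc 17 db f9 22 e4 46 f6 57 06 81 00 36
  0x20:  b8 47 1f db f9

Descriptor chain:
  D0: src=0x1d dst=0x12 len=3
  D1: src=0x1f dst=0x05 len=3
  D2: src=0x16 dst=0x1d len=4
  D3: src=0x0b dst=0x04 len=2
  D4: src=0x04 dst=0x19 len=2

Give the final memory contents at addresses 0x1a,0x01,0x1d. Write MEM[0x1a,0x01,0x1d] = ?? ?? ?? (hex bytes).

D0: mem[0x12..0x14] <- [81 00 36]
D1: mem[0x05..0x07] <- [36 b8 47]
D2: mem[0x1d..0x20] <- [f9 22 e4 46]
D3: mem[0x04..0x05] <- [e0 51]
D4: mem[0x19..0x1a] <- [e0 51]
query mem[0x1a]=0x51, mem[0x01]=0x77, mem[0x1d]=0xf9

MEM[0x1a,0x01,0x1d] = 51 77 f9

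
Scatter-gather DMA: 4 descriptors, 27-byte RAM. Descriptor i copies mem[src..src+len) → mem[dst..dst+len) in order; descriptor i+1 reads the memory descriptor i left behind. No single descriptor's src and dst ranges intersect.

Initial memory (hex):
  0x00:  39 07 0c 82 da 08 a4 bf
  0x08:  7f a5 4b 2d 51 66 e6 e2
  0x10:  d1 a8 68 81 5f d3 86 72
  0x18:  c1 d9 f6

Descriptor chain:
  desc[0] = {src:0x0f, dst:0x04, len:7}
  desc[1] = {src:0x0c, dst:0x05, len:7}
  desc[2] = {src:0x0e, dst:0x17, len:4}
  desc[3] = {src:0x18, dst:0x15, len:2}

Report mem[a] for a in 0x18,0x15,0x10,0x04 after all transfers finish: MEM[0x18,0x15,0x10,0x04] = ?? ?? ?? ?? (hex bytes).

MEM[0x18,0x15,0x10,0x04] = e2 e2 d1 e2

  after D0: wrote 7B at 0x04 = e2d1a868815fd3
  after D1: wrote 7B at 0x05 = 5166e6e2d1a868
  after D2: wrote 4B at 0x17 = e6e2d1a8
  after D3: wrote 2B at 0x15 = e2d1
query mem[0x18]=0xe2, mem[0x15]=0xe2, mem[0x10]=0xd1, mem[0x04]=0xe2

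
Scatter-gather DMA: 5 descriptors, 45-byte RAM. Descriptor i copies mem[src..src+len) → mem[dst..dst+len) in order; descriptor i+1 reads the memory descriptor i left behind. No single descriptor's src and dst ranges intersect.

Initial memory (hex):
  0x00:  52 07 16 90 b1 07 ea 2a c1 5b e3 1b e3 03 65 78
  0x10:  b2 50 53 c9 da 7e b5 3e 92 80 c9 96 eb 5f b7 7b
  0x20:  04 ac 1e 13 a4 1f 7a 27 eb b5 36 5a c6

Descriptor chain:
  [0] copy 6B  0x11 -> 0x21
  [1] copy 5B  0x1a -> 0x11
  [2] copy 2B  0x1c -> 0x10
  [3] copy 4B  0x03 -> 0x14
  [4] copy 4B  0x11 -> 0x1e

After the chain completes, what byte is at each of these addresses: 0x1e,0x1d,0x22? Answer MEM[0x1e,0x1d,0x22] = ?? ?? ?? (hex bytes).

[0] 0x11->0x21 len=6 : 50 53 c9 da 7e b5
[1] 0x1a->0x11 len=5 : c9 96 eb 5f b7
[2] 0x1c->0x10 len=2 : eb 5f
[3] 0x03->0x14 len=4 : 90 b1 07 ea
[4] 0x11->0x1e len=4 : 5f 96 eb 90
query mem[0x1e]=0x5f, mem[0x1d]=0x5f, mem[0x22]=0x53

MEM[0x1e,0x1d,0x22] = 5f 5f 53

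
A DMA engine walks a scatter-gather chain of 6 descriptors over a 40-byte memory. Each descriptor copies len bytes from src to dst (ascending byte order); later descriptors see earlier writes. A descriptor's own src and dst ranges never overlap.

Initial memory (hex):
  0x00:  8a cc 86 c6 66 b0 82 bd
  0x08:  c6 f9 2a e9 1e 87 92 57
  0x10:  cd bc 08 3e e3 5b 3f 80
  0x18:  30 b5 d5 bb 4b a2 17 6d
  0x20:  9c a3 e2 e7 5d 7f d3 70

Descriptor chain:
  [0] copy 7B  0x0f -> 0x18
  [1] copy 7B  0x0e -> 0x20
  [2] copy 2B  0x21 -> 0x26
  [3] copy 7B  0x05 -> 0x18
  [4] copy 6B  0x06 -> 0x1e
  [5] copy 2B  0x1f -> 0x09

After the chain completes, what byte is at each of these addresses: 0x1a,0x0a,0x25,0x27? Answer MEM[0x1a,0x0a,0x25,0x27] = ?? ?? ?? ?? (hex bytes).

  after D0: wrote 7B at 0x18 = 57cdbc083ee35b
  after D1: wrote 7B at 0x20 = 9257cdbc083ee3
  after D2: wrote 2B at 0x26 = 57cd
  after D3: wrote 7B at 0x18 = b082bdc6f92ae9
  after D4: wrote 6B at 0x1e = 82bdc6f92ae9
  after D5: wrote 2B at 0x09 = bdc6
query mem[0x1a]=0xbd, mem[0x0a]=0xc6, mem[0x25]=0x3e, mem[0x27]=0xcd

MEM[0x1a,0x0a,0x25,0x27] = bd c6 3e cd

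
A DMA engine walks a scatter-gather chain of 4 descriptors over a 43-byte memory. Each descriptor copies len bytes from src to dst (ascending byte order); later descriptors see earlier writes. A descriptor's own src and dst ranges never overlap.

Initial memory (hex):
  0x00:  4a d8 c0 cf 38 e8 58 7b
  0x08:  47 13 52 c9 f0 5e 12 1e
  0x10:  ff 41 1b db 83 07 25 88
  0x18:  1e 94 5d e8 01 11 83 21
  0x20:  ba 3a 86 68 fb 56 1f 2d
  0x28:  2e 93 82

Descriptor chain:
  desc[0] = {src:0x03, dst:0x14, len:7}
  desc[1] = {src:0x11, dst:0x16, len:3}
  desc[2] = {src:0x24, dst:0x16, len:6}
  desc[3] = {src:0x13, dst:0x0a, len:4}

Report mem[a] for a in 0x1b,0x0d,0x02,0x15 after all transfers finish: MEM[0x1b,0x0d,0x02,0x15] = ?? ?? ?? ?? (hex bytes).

D0: mem[0x14..0x1a] <- [cf 38 e8 58 7b 47 13]
D1: mem[0x16..0x18] <- [41 1b db]
D2: mem[0x16..0x1b] <- [fb 56 1f 2d 2e 93]
D3: mem[0x0a..0x0d] <- [db cf 38 fb]
query mem[0x1b]=0x93, mem[0x0d]=0xfb, mem[0x02]=0xc0, mem[0x15]=0x38

MEM[0x1b,0x0d,0x02,0x15] = 93 fb c0 38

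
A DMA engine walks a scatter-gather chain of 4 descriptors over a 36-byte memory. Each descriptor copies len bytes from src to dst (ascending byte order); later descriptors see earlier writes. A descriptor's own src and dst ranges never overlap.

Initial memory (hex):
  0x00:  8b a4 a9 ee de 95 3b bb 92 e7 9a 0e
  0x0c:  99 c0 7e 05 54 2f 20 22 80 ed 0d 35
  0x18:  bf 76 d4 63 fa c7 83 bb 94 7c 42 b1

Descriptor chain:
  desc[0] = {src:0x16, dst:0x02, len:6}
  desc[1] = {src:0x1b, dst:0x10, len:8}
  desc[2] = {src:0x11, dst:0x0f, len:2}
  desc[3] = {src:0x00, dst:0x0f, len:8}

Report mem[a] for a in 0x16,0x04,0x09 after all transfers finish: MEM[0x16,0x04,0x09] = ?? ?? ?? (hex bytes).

D0: mem[0x02..0x07] <- [0d 35 bf 76 d4 63]
D1: mem[0x10..0x17] <- [63 fa c7 83 bb 94 7c 42]
D2: mem[0x0f..0x10] <- [fa c7]
D3: mem[0x0f..0x16] <- [8b a4 0d 35 bf 76 d4 63]
query mem[0x16]=0x63, mem[0x04]=0xbf, mem[0x09]=0xe7

MEM[0x16,0x04,0x09] = 63 bf e7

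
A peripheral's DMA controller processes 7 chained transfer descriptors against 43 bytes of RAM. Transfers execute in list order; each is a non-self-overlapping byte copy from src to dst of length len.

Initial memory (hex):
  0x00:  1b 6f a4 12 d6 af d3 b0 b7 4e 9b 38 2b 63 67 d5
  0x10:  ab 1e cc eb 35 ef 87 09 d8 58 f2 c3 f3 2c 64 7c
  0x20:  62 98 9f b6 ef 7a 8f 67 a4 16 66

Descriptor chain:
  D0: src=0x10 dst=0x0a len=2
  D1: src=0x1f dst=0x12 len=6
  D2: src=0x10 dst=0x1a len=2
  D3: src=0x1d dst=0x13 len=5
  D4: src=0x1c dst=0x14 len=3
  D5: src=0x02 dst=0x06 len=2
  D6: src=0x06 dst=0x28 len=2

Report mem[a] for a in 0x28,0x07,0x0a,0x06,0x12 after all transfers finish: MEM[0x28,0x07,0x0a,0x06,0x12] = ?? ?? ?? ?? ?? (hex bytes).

  after D0: wrote 2B at 0x0a = ab1e
  after D1: wrote 6B at 0x12 = 7c62989fb6ef
  after D2: wrote 2B at 0x1a = ab1e
  after D3: wrote 5B at 0x13 = 2c647c6298
  after D4: wrote 3B at 0x14 = f32c64
  after D5: wrote 2B at 0x06 = a412
  after D6: wrote 2B at 0x28 = a412
query mem[0x28]=0xa4, mem[0x07]=0x12, mem[0x0a]=0xab, mem[0x06]=0xa4, mem[0x12]=0x7c

MEM[0x28,0x07,0x0a,0x06,0x12] = a4 12 ab a4 7c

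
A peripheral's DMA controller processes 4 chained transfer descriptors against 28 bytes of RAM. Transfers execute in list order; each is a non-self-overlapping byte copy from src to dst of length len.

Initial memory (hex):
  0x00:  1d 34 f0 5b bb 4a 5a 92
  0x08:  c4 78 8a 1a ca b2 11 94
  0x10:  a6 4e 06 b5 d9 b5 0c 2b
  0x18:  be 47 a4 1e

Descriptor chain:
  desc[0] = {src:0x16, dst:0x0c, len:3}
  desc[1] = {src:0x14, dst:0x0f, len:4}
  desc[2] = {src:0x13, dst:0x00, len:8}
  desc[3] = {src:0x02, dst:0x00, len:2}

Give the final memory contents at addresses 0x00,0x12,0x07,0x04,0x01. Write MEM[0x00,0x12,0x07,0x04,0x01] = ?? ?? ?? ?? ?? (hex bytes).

  after D0: wrote 3B at 0x0c = 0c2bbe
  after D1: wrote 4B at 0x0f = d9b50c2b
  after D2: wrote 8B at 0x00 = b5d9b50c2bbe47a4
  after D3: wrote 2B at 0x00 = b50c
query mem[0x00]=0xb5, mem[0x12]=0x2b, mem[0x07]=0xa4, mem[0x04]=0x2b, mem[0x01]=0x0c

MEM[0x00,0x12,0x07,0x04,0x01] = b5 2b a4 2b 0c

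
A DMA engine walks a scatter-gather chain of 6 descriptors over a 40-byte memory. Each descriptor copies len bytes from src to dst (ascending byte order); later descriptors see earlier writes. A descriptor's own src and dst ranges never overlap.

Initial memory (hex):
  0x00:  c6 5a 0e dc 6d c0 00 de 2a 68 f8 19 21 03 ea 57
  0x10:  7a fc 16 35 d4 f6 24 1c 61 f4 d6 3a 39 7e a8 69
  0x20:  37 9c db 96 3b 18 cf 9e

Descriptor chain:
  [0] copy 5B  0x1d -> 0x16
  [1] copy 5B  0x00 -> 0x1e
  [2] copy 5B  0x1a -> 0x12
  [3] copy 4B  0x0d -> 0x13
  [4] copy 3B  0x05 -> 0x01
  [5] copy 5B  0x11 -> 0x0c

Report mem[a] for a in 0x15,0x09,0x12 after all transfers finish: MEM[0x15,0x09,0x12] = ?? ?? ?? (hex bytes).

[0] 0x1d->0x16 len=5 : 7e a8 69 37 9c
[1] 0x00->0x1e len=5 : c6 5a 0e dc 6d
[2] 0x1a->0x12 len=5 : 9c 3a 39 7e c6
[3] 0x0d->0x13 len=4 : 03 ea 57 7a
[4] 0x05->0x01 len=3 : c0 00 de
[5] 0x11->0x0c len=5 : fc 9c 03 ea 57
query mem[0x15]=0x57, mem[0x09]=0x68, mem[0x12]=0x9c

MEM[0x15,0x09,0x12] = 57 68 9c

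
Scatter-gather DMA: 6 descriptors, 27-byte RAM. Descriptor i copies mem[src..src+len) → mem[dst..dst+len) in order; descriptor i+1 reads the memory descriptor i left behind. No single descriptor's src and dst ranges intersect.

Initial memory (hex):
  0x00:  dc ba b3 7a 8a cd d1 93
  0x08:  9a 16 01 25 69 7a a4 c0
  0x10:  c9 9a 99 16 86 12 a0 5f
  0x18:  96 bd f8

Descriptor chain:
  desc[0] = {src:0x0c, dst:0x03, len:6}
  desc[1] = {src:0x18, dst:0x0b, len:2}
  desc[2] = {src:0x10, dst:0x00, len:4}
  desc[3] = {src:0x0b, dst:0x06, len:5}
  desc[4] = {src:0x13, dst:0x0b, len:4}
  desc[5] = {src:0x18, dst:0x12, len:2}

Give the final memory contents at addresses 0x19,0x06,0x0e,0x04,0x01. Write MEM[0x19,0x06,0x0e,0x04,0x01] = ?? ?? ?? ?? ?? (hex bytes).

[0] 0x0c->0x03 len=6 : 69 7a a4 c0 c9 9a
[1] 0x18->0x0b len=2 : 96 bd
[2] 0x10->0x00 len=4 : c9 9a 99 16
[3] 0x0b->0x06 len=5 : 96 bd 7a a4 c0
[4] 0x13->0x0b len=4 : 16 86 12 a0
[5] 0x18->0x12 len=2 : 96 bd
query mem[0x19]=0xbd, mem[0x06]=0x96, mem[0x0e]=0xa0, mem[0x04]=0x7a, mem[0x01]=0x9a

MEM[0x19,0x06,0x0e,0x04,0x01] = bd 96 a0 7a 9a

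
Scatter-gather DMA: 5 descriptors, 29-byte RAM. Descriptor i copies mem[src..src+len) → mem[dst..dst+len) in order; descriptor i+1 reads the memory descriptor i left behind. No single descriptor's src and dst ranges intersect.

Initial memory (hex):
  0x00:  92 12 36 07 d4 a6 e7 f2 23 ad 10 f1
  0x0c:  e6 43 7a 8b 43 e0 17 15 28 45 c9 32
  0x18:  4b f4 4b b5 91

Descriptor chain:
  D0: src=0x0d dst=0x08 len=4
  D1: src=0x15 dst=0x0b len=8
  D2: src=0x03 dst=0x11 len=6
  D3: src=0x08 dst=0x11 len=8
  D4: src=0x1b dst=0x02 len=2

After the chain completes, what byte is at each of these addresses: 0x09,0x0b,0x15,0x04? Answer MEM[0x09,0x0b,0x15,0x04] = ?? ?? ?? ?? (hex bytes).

MEM[0x09,0x0b,0x15,0x04] = 7a 45 c9 d4

  after D0: wrote 4B at 0x08 = 437a8b43
  after D1: wrote 8B at 0x0b = 45c9324bf44bb591
  after D2: wrote 6B at 0x11 = 07d4a6e7f243
  after D3: wrote 8B at 0x11 = 437a8b45c9324bf4
  after D4: wrote 2B at 0x02 = b591
query mem[0x09]=0x7a, mem[0x0b]=0x45, mem[0x15]=0xc9, mem[0x04]=0xd4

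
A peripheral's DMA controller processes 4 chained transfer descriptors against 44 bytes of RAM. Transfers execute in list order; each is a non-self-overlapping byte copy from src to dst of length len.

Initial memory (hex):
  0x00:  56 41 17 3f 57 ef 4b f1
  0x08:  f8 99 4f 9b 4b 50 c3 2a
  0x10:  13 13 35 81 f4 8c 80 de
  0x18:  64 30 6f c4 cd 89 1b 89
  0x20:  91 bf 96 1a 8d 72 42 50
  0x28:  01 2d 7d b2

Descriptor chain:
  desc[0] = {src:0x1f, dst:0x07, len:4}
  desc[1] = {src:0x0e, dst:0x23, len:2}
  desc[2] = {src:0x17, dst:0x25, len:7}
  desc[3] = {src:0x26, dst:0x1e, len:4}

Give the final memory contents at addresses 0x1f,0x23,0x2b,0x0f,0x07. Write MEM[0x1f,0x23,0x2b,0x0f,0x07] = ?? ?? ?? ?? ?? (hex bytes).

[0] 0x1f->0x07 len=4 : 89 91 bf 96
[1] 0x0e->0x23 len=2 : c3 2a
[2] 0x17->0x25 len=7 : de 64 30 6f c4 cd 89
[3] 0x26->0x1e len=4 : 64 30 6f c4
query mem[0x1f]=0x30, mem[0x23]=0xc3, mem[0x2b]=0x89, mem[0x0f]=0x2a, mem[0x07]=0x89

MEM[0x1f,0x23,0x2b,0x0f,0x07] = 30 c3 89 2a 89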